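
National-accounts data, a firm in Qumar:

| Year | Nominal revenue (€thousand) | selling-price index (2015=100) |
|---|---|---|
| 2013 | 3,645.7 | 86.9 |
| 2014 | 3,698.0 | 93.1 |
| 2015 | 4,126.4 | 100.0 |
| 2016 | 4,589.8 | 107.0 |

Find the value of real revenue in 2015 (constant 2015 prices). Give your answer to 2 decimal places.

€4,126.40 thousand

Real revenue 2015 = 4126.4 / 1.000 = 4126.40.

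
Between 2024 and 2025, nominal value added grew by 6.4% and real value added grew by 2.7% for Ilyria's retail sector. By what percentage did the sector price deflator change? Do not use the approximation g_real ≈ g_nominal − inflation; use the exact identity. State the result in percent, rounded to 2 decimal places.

(1 + g_nom) = (1 + g_real)(1 + π), so π = 1.0640 / 1.0270 − 1 = 0.03603.

3.60%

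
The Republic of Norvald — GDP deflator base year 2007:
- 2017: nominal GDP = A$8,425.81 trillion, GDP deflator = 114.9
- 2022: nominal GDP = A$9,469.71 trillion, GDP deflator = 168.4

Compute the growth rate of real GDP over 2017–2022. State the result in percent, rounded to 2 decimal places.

Real GDP 2017 = 8425.81 / 1.149 = 7333.17.
Real GDP 2022 = 9469.71 / 1.684 = 5623.34.
Real growth = 5623.34 / 7333.17 − 1 = -0.2332.

-23.32%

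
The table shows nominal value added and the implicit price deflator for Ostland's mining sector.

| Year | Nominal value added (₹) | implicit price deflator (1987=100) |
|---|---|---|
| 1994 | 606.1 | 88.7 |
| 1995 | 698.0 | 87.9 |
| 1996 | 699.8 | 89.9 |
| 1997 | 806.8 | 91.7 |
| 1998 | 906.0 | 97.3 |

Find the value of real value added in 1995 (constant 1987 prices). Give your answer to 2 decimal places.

₹794.08

Real value added 1995 = 698.0 / 0.879 = 794.08.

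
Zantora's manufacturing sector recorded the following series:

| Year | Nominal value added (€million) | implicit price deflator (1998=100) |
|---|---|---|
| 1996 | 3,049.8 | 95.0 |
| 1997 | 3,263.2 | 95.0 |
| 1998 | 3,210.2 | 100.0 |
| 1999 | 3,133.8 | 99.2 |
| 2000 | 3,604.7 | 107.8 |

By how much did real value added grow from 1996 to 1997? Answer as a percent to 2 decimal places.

7.00%

Real value added 1996 = 3049.8/0.950 = 3210.32.
Real value added 1997 = 3263.2/0.950 = 3434.95.
Change = 3434.95/3210.32 − 1 = 0.0700.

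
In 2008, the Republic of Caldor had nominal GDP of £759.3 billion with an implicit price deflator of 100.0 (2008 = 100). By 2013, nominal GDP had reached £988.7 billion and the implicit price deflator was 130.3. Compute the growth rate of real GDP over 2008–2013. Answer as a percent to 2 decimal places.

-0.07%

Real GDP 2008 = 759.3 / 1.000 = 759.30.
Real GDP 2013 = 988.7 / 1.303 = 758.79.
Real growth = 758.79 / 759.30 − 1 = -0.0007.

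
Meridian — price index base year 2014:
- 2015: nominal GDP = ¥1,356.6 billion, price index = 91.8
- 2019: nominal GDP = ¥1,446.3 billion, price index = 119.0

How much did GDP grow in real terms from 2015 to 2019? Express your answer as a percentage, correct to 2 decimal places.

Deflate each year: 2015 → 1356.6/0.918 = 1477.78; 2019 → 1446.3/1.190 = 1215.38.
So real GDP changed by 1215.38/1477.78 − 1 = -0.1776, i.e. -17.76%.

-17.76%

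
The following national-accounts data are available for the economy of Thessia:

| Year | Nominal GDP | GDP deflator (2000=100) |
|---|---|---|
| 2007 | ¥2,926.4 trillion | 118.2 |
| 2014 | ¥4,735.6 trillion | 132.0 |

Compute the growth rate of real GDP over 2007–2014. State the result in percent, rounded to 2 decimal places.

Deflate each year: 2007 → 2926.4/1.182 = 2475.80; 2014 → 4735.6/1.320 = 3587.58.
So real GDP changed by 3587.58/2475.80 − 1 = 0.4491, i.e. 44.91%.

44.91%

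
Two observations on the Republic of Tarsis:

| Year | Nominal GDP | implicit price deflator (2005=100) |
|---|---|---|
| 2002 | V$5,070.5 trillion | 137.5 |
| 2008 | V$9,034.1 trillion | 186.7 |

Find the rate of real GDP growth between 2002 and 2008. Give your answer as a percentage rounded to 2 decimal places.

Deflate each year: 2002 → 5070.5/1.375 = 3687.64; 2008 → 9034.1/1.867 = 4838.83.
So real GDP changed by 4838.83/3687.64 − 1 = 0.3122, i.e. 31.22%.

31.22%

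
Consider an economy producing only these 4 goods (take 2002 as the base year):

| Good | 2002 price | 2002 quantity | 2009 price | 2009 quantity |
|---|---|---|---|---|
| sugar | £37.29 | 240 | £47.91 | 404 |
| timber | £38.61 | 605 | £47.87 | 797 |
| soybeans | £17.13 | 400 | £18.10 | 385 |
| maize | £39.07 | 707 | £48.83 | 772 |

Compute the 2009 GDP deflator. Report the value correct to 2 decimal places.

123.70

Nominal GDP 2009 = 47.91·404 + 47.87·797 + 18.10·385 + 48.83·772 = 102173.29.
Real GDP 2009 (at 2002 prices) = 37.29·404 + 38.61·797 + 17.13·385 + 39.07·772 = 82594.42.
Deflator = Nominal/Real × 100 = 102173.29/82594.42 × 100 = 123.705.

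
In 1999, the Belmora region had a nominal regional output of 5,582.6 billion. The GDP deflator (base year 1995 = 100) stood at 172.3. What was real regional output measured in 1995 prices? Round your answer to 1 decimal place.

Real regional output = Nominal / (GDP deflator/100) = 5582.6 / 1.723 = 3240.05.

3,240.0 billion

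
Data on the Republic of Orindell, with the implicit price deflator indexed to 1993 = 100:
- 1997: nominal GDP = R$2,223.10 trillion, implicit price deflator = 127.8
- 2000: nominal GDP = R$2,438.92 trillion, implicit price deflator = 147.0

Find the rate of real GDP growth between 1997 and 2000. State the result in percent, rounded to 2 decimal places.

-4.62%

Real GDP 1997 = 2223.10 / 1.278 = 1739.51.
Real GDP 2000 = 2438.92 / 1.470 = 1659.13.
Real growth = 1659.13 / 1739.51 − 1 = -0.0462.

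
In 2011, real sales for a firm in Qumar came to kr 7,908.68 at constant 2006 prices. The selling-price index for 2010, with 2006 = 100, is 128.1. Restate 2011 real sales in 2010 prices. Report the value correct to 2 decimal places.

Real sales in 2010 prices = Real sales in 2006 prices × (P_2010/P_2006) = 7908.68 × 1.281 = 10131.02.

kr 10,131.02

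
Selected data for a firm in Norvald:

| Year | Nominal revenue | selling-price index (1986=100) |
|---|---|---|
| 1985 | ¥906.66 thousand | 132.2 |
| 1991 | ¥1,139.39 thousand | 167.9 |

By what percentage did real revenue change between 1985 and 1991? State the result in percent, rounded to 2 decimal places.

-1.05%

Deflate each year: 1985 → 906.66/1.322 = 685.82; 1991 → 1139.39/1.679 = 678.61.
So real revenue changed by 678.61/685.82 − 1 = -0.0105, i.e. -1.05%.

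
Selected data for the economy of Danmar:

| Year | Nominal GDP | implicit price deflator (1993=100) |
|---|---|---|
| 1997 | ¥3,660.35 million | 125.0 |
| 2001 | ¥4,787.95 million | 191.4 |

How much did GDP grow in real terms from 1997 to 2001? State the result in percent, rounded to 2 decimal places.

-14.57%

Deflate each year: 1997 → 3660.35/1.250 = 2928.28; 2001 → 4787.95/1.914 = 2501.54.
So real GDP changed by 2501.54/2928.28 − 1 = -0.1457, i.e. -14.57%.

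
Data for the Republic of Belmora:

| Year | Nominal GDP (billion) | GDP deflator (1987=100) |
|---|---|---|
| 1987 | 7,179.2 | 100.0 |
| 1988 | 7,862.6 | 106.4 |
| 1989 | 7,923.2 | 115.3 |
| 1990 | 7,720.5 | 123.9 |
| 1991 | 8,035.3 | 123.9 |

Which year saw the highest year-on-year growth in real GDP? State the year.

1988: real = 7862.6/1.064 = 7389.66; growth vs 1987 (7179.20) = 2.93%.
1989: real = 7923.2/1.153 = 6871.81; growth vs 1988 (7389.66) = -7.01%.
1990: real = 7720.5/1.239 = 6231.23; growth vs 1989 (6871.81) = -9.32%.
1991: real = 8035.3/1.239 = 6485.31; growth vs 1990 (6231.23) = 4.08%.

1991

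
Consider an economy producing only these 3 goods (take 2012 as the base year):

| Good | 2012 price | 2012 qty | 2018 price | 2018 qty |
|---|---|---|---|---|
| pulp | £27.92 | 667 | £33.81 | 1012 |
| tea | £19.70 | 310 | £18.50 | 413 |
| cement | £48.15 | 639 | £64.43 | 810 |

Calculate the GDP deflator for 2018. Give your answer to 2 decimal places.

Nominal GDP 2018 = 33.81·1012 + 18.50·413 + 64.43·810 = 94044.52.
Real GDP 2018 (at 2012 prices) = 27.92·1012 + 19.70·413 + 48.15·810 = 75392.64.
Deflator = Nominal/Real × 100 = 94044.52/75392.64 × 100 = 124.740.

124.74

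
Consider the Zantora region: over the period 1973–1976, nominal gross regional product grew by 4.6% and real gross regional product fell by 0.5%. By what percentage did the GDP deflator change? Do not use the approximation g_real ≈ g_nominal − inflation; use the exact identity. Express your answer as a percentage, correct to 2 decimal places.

5.13%

(1 + g_nom) = (1 + g_real)(1 + π), so π = 1.0460 / 0.9950 − 1 = 0.05126.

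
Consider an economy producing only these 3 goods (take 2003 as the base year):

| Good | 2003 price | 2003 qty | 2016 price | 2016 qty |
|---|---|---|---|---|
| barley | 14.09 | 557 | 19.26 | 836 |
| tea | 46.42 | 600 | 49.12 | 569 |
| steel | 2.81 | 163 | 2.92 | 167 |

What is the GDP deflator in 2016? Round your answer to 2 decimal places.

Nominal GDP 2016 = 19.26·836 + 49.12·569 + 2.92·167 = 44538.28.
Real GDP 2016 (at 2003 prices) = 14.09·836 + 46.42·569 + 2.81·167 = 38661.49.
Deflator = Nominal/Real × 100 = 44538.28/38661.49 × 100 = 115.201.

115.20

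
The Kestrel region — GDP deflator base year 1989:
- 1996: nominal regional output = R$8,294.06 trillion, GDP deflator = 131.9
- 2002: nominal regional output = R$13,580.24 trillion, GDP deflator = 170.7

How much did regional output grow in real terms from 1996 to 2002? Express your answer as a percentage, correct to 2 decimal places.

Real regional output 1996 = 8294.06 / 1.319 = 6288.14.
Real regional output 2002 = 13580.24 / 1.707 = 7955.62.
Real growth = 7955.62 / 6288.14 − 1 = 0.2652.

26.52%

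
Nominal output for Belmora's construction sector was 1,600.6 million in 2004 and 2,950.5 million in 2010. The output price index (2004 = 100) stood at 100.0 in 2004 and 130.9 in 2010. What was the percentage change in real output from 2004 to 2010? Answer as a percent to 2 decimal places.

40.82%

Real output 2004 = 1600.6 / 1.000 = 1600.60.
Real output 2010 = 2950.5 / 1.309 = 2254.01.
Real growth = 2254.01 / 1600.60 − 1 = 0.4082.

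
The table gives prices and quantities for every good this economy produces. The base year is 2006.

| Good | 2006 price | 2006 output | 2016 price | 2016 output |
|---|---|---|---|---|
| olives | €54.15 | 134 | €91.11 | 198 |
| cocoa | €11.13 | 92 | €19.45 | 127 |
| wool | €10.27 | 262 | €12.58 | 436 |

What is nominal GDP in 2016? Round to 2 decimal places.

€25994.81

Nominal GDP 2016 = Σ (p_2016 × q_2016) = 91.11·198 + 19.45·127 + 12.58·436 = 25994.81.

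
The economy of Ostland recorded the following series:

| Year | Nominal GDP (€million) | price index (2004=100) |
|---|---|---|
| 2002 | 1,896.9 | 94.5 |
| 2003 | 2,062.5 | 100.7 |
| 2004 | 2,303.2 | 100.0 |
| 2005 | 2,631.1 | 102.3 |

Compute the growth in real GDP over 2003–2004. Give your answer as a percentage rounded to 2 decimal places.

Real GDP 2003 = 2062.5/1.007 = 2048.16.
Real GDP 2004 = 2303.2/1.000 = 2303.20.
Change = 2303.20/2048.16 − 1 = 0.1245.

12.45%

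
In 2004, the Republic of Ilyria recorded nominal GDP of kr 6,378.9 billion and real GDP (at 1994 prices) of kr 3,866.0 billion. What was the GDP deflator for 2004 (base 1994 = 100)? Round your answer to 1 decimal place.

GDP deflator = (Nominal / Real) × 100 = 6378.9 / 3866.0 × 100 = 165.00.

165.0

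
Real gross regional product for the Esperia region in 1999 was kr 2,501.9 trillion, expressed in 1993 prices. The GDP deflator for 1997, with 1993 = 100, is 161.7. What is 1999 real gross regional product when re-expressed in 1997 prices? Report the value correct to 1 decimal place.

kr 4,045.6 trillion

Real gross regional product in 1997 prices = Real gross regional product in 1993 prices × (P_1997/P_1993) = 2501.9 × 1.617 = 4045.57.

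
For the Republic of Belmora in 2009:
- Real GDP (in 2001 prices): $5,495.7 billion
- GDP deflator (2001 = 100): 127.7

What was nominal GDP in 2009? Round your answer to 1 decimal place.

$7,018.0 billion

Nominal GDP = Real × (GDP deflator/100) = 5495.7 × 1.277 = 7018.01.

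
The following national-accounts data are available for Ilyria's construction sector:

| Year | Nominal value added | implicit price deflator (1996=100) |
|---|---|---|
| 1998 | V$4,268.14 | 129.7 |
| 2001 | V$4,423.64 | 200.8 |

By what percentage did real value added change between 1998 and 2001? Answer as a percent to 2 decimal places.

Real value added 1998 = 4268.14 / 1.297 = 3290.78.
Real value added 2001 = 4423.64 / 2.008 = 2203.01.
Real growth = 2203.01 / 3290.78 − 1 = -0.3306.

-33.06%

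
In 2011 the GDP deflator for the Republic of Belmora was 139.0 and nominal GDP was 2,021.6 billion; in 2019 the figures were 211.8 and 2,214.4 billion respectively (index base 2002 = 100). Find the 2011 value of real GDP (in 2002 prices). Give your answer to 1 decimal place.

1,454.4 billion

Real GDP = Nominal / (GDP deflator/100) = 2021.6 / 1.390 = 1454.39.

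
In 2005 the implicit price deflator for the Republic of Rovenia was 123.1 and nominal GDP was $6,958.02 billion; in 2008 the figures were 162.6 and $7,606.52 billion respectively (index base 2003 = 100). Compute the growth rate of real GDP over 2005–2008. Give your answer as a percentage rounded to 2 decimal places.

Real GDP 2005 = 6958.02 / 1.231 = 5652.33.
Real GDP 2008 = 7606.52 / 1.626 = 4678.06.
Real growth = 4678.06 / 5652.33 − 1 = -0.1724.

-17.24%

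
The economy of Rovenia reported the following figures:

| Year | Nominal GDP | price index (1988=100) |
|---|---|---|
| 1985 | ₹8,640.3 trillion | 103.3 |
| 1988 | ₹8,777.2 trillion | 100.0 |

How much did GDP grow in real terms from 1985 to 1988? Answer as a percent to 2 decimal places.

Real GDP 1985 = 8640.3 / 1.033 = 8364.28.
Real GDP 1988 = 8777.2 / 1.000 = 8777.20.
Real growth = 8777.20 / 8364.28 − 1 = 0.0494.

4.94%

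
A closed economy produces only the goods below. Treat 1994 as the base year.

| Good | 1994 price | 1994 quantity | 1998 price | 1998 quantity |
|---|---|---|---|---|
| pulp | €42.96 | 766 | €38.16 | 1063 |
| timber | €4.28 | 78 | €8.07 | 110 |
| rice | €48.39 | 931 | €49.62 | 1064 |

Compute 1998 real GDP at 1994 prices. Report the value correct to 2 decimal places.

€97624.24

Real GDP 1998 = Σ (p_1994 × q_1998) = 42.96·1063 + 4.28·110 + 48.39·1064 = 97624.24.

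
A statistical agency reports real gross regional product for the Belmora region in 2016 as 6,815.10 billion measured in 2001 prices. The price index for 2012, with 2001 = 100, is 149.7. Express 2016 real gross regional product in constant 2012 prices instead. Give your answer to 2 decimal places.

10,202.20 billion

Real gross regional product in 2012 prices = Real gross regional product in 2001 prices × (P_2012/P_2001) = 6815.10 × 1.497 = 10202.20.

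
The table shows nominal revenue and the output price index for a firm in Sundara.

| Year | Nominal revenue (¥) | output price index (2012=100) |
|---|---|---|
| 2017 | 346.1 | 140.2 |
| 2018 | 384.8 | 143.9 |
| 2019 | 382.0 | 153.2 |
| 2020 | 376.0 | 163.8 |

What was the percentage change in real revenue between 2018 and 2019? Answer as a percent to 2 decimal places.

Real revenue 2018 = 384.8/1.439 = 267.41.
Real revenue 2019 = 382.0/1.532 = 249.35.
Change = 249.35/267.41 − 1 = -0.0675.

-6.75%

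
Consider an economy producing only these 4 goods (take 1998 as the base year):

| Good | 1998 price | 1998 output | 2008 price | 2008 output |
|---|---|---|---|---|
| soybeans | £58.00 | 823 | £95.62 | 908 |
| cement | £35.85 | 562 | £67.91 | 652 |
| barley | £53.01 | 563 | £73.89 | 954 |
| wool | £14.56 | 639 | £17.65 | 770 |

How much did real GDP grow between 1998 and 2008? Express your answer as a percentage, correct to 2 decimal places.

Real GDP 1998 = Nominal GDP 1998 = 58.00·823 + 35.85·562 + 53.01·563 + 14.56·639 = 107030.17.
Real GDP 2008 (at 1998 prices) = 58.00·908 + 35.85·652 + 53.01·954 + 14.56·770 = 137820.94.
Real growth = 137820.94/107030.17 − 1 = 0.2877.

28.77%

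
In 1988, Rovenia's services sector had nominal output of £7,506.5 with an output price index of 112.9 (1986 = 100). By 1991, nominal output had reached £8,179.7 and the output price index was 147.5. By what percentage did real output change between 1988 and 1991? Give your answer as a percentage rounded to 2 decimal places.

Deflate each year: 1988 → 7506.5/1.129 = 6648.80; 1991 → 8179.7/1.475 = 5545.56.
So real output changed by 5545.56/6648.80 − 1 = -0.1659, i.e. -16.59%.

-16.59%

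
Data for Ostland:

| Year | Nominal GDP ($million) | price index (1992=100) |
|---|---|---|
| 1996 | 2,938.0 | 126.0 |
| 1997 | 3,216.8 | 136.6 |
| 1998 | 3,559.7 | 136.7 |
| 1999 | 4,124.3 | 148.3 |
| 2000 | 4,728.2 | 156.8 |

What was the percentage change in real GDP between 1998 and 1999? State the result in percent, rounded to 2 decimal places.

Real GDP 1998 = 3559.7/1.367 = 2604.02.
Real GDP 1999 = 4124.3/1.483 = 2781.05.
Change = 2781.05/2604.02 − 1 = 0.0680.

6.80%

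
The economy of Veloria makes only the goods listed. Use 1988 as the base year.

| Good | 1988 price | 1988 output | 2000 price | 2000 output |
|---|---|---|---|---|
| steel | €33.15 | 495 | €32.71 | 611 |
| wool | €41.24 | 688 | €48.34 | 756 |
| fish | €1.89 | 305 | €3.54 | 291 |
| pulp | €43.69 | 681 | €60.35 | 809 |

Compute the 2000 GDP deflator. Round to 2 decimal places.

Nominal GDP 2000 = 32.71·611 + 48.34·756 + 3.54·291 + 60.35·809 = 106384.14.
Real GDP 2000 (at 1988 prices) = 33.15·611 + 41.24·756 + 1.89·291 + 43.69·809 = 87327.29.
Deflator = Nominal/Real × 100 = 106384.14/87327.29 × 100 = 121.822.

121.82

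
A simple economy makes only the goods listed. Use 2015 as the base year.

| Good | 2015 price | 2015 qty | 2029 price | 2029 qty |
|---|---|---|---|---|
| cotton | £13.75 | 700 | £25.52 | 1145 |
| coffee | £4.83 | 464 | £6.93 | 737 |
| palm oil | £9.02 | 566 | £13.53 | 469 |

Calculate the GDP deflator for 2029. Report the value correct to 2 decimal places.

Nominal GDP 2029 = 25.52·1145 + 6.93·737 + 13.53·469 = 40673.38.
Real GDP 2029 (at 2015 prices) = 13.75·1145 + 4.83·737 + 9.02·469 = 23533.84.
Deflator = Nominal/Real × 100 = 40673.38/23533.84 × 100 = 172.829.

172.83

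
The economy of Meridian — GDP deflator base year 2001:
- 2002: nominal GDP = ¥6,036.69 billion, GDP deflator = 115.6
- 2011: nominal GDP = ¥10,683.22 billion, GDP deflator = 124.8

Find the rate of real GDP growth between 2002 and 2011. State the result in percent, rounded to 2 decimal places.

63.93%

Deflate each year: 2002 → 6036.69/1.156 = 5222.05; 2011 → 10683.22/1.248 = 8560.27.
So real GDP changed by 8560.27/5222.05 − 1 = 0.6393, i.e. 63.93%.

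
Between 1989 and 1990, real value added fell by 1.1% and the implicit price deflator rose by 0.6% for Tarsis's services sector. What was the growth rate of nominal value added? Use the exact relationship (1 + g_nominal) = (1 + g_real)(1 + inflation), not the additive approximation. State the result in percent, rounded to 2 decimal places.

(1 + g_nom) = (1 + g_real)(1 + π) = 0.9890 × 1.0060 = 0.99493.

-0.51%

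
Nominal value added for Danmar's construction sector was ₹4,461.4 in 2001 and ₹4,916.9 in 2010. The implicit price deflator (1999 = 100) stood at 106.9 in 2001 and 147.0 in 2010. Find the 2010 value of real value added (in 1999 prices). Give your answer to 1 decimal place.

₹3,344.8

Real value added = Nominal / (implicit price deflator/100) = 4916.9 / 1.470 = 3344.83.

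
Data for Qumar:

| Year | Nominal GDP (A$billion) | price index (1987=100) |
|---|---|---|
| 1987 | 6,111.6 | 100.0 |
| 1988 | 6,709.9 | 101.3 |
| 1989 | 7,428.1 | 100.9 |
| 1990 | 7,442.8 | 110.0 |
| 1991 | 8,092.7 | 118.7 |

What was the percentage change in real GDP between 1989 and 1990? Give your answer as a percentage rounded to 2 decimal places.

-8.09%

Real GDP 1989 = 7428.1/1.009 = 7361.84.
Real GDP 1990 = 7442.8/1.100 = 6766.18.
Change = 6766.18/7361.84 − 1 = -0.0809.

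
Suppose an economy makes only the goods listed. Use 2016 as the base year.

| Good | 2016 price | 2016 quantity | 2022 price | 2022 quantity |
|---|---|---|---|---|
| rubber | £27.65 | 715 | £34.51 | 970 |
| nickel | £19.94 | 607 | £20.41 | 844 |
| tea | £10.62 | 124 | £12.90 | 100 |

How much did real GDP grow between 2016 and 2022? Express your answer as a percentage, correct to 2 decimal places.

34.71%

Real GDP 2016 = Nominal GDP 2016 = 27.65·715 + 19.94·607 + 10.62·124 = 33190.21.
Real GDP 2022 (at 2016 prices) = 27.65·970 + 19.94·844 + 10.62·100 = 44711.86.
Real growth = 44711.86/33190.21 − 1 = 0.3471.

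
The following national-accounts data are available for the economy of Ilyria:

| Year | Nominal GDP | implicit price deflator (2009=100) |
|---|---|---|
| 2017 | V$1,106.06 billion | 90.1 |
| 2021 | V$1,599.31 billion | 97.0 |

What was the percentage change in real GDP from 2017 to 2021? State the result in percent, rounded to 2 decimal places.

34.31%

Deflate each year: 2017 → 1106.06/0.901 = 1227.59; 2021 → 1599.31/0.970 = 1648.77.
So real GDP changed by 1648.77/1227.59 − 1 = 0.3431, i.e. 34.31%.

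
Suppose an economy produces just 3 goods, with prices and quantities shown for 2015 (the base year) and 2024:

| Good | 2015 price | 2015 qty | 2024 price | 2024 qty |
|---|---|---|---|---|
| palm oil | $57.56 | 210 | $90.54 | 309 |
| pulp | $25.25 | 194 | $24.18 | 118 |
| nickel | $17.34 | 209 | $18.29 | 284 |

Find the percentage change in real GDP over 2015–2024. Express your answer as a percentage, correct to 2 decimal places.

Real GDP 2015 = Nominal GDP 2015 = 57.56·210 + 25.25·194 + 17.34·209 = 20610.16.
Real GDP 2024 (at 2015 prices) = 57.56·309 + 25.25·118 + 17.34·284 = 25690.10.
Real growth = 25690.10/20610.16 − 1 = 0.2465.

24.65%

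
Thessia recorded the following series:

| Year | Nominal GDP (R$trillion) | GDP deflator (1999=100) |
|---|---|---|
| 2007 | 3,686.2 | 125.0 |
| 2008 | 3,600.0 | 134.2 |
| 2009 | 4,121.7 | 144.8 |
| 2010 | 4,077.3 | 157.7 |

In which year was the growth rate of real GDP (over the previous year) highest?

2008: real = 3600.0/1.342 = 2682.56; growth vs 2007 (2948.96) = -9.03%.
2009: real = 4121.7/1.448 = 2846.48; growth vs 2008 (2682.56) = 6.11%.
2010: real = 4077.3/1.577 = 2585.48; growth vs 2009 (2846.48) = -9.17%.

2009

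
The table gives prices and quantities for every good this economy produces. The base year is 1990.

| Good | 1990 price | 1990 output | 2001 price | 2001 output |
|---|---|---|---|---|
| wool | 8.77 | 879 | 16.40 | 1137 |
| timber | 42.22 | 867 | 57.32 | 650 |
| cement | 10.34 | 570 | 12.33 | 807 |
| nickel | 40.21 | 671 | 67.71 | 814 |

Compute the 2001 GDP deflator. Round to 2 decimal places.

154.12

Nominal GDP 2001 = 16.40·1137 + 57.32·650 + 12.33·807 + 67.71·814 = 120971.05.
Real GDP 2001 (at 1990 prices) = 8.77·1137 + 42.22·650 + 10.34·807 + 40.21·814 = 78489.81.
Deflator = Nominal/Real × 100 = 120971.05/78489.81 × 100 = 154.123.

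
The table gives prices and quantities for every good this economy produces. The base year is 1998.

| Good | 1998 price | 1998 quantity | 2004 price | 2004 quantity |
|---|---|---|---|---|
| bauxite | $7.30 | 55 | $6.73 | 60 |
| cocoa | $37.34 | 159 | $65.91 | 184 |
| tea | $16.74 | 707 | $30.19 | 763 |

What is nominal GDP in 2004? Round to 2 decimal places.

Nominal GDP 2004 = Σ (p_2004 × q_2004) = 6.73·60 + 65.91·184 + 30.19·763 = 35566.21.

$35566.21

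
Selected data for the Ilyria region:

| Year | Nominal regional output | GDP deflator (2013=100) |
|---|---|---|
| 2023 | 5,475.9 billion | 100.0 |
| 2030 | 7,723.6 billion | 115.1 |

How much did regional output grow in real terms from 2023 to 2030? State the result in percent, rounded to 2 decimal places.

Real regional output 2023 = 5475.9 / 1.000 = 5475.90.
Real regional output 2030 = 7723.6 / 1.151 = 6710.34.
Real growth = 6710.34 / 5475.90 − 1 = 0.2254.

22.54%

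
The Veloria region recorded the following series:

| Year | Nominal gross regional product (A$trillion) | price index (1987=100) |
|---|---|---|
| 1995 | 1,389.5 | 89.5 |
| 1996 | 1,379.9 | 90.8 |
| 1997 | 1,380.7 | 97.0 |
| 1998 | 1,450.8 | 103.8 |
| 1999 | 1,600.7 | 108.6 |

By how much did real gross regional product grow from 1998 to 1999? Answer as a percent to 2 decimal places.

Real gross regional product 1998 = 1450.8/1.038 = 1397.69.
Real gross regional product 1999 = 1600.7/1.086 = 1473.94.
Change = 1473.94/1397.69 − 1 = 0.0546.

5.46%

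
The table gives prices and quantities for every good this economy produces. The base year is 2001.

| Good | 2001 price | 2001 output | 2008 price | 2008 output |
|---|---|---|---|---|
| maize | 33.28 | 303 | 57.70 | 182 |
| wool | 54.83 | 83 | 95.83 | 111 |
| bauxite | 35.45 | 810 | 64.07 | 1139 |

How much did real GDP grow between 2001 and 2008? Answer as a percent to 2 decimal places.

21.16%

Real GDP 2001 = Nominal GDP 2001 = 33.28·303 + 54.83·83 + 35.45·810 = 43349.23.
Real GDP 2008 (at 2001 prices) = 33.28·182 + 54.83·111 + 35.45·1139 = 52520.64.
Real growth = 52520.64/43349.23 − 1 = 0.2116.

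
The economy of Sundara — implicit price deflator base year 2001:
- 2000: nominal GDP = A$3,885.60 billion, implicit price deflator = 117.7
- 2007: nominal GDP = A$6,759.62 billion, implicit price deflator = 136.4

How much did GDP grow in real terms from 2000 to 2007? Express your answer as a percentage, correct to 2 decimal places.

50.12%

Real GDP 2000 = 3885.60 / 1.177 = 3301.27.
Real GDP 2007 = 6759.62 / 1.364 = 4955.73.
Real growth = 4955.73 / 3301.27 − 1 = 0.5012.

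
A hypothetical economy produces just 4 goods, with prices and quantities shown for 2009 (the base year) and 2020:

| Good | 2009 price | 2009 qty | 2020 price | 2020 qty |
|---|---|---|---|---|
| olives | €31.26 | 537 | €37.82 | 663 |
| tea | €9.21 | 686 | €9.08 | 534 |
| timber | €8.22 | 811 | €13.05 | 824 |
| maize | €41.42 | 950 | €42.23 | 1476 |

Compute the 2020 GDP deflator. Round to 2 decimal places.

Nominal GDP 2020 = 37.82·663 + 9.08·534 + 13.05·824 + 42.23·1476 = 103008.06.
Real GDP 2020 (at 2009 prices) = 31.26·663 + 9.21·534 + 8.22·824 + 41.42·1476 = 93552.72.
Deflator = Nominal/Real × 100 = 103008.06/93552.72 × 100 = 110.107.

110.11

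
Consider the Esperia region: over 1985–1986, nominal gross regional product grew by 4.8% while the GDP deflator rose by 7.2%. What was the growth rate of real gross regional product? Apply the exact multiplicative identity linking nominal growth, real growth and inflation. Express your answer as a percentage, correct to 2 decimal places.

-2.24%

(1 + g_nom) = (1 + g_real)(1 + π), so g_real = 1.0480 / 1.0720 − 1 = -0.02239.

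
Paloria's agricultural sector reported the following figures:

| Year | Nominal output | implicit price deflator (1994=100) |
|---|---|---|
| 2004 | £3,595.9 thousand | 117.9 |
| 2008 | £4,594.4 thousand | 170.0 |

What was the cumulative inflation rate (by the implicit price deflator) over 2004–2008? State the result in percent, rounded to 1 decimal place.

Price-level change = 170.0 / 117.9 − 1 = 0.4419.

44.2%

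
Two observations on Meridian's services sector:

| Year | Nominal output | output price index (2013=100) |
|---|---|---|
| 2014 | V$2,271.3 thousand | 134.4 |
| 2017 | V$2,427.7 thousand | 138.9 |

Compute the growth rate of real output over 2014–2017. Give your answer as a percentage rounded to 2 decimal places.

Real output 2014 = 2271.3 / 1.344 = 1689.96.
Real output 2017 = 2427.7 / 1.389 = 1747.80.
Real growth = 1747.80 / 1689.96 − 1 = 0.0342.

3.42%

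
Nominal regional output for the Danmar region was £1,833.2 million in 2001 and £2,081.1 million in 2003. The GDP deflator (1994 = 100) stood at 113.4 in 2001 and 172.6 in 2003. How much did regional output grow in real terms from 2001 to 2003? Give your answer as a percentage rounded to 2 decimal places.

Deflate each year: 2001 → 1833.2/1.134 = 1616.58; 2003 → 2081.1/1.726 = 1205.74.
So real regional output changed by 1205.74/1616.58 − 1 = -0.2541, i.e. -25.41%.

-25.41%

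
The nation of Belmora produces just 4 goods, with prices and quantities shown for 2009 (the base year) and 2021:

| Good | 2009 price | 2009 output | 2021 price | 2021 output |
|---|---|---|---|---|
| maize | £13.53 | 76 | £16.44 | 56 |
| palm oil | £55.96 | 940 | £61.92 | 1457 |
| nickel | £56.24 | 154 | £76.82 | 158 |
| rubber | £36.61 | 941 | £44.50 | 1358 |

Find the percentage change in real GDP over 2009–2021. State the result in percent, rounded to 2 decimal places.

45.64%

Real GDP 2009 = Nominal GDP 2009 = 13.53·76 + 55.96·940 + 56.24·154 + 36.61·941 = 96741.65.
Real GDP 2021 (at 2009 prices) = 13.53·56 + 55.96·1457 + 56.24·158 + 36.61·1358 = 140893.70.
Real growth = 140893.70/96741.65 − 1 = 0.4564.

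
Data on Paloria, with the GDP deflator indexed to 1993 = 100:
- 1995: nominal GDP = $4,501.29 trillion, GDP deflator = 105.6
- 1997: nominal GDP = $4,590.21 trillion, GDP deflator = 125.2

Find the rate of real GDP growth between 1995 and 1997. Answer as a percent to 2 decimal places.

-13.99%

Deflate each year: 1995 → 4501.29/1.056 = 4262.59; 1997 → 4590.21/1.252 = 3666.30.
So real GDP changed by 3666.30/4262.59 − 1 = -0.1399, i.e. -13.99%.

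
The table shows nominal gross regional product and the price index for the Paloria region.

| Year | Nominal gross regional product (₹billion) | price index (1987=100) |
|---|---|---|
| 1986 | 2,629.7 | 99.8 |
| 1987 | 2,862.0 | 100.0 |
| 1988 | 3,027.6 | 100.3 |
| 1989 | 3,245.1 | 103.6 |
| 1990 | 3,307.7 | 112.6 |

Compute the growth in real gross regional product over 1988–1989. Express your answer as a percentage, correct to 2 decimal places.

Real gross regional product 1988 = 3027.6/1.003 = 3018.54.
Real gross regional product 1989 = 3245.1/1.036 = 3132.34.
Change = 3132.34/3018.54 − 1 = 0.0377.

3.77%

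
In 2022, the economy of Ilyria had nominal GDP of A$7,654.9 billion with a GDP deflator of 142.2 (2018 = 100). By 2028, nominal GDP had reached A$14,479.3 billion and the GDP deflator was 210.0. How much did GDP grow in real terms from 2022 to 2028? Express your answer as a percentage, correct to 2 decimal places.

Real GDP 2022 = 7654.9 / 1.422 = 5383.19.
Real GDP 2028 = 14479.3 / 2.100 = 6894.90.
Real growth = 6894.90 / 5383.19 − 1 = 0.2808.

28.08%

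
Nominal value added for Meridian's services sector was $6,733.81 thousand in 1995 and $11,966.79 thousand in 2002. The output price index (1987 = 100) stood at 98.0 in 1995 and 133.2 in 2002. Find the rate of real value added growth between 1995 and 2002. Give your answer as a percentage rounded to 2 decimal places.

30.75%

Real value added 1995 = 6733.81 / 0.980 = 6871.23.
Real value added 2002 = 11966.79 / 1.332 = 8984.08.
Real growth = 8984.08 / 6871.23 − 1 = 0.3075.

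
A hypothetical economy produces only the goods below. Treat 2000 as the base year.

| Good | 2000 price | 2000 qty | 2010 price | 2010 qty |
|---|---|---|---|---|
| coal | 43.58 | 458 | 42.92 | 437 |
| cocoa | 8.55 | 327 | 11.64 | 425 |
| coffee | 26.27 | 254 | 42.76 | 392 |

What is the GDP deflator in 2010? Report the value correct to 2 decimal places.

Nominal GDP 2010 = 42.92·437 + 11.64·425 + 42.76·392 = 40464.96.
Real GDP 2010 (at 2000 prices) = 43.58·437 + 8.55·425 + 26.27·392 = 32976.05.
Deflator = Nominal/Real × 100 = 40464.96/32976.05 × 100 = 122.710.

122.71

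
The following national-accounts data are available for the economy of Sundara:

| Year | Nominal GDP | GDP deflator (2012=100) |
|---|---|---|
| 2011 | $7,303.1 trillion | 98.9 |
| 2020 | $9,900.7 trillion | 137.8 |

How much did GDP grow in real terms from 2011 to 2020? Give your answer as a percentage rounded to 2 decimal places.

-2.70%

Real GDP 2011 = 7303.1 / 0.989 = 7384.33.
Real GDP 2020 = 9900.7 / 1.378 = 7184.83.
Real growth = 7184.83 / 7384.33 − 1 = -0.0270.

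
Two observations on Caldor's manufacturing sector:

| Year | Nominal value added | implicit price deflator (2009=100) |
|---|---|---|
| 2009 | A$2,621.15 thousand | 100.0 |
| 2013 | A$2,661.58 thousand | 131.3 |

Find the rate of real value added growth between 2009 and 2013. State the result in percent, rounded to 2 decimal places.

-22.66%

Real value added 2009 = 2621.15 / 1.000 = 2621.15.
Real value added 2013 = 2661.58 / 1.313 = 2027.10.
Real growth = 2027.10 / 2621.15 − 1 = -0.2266.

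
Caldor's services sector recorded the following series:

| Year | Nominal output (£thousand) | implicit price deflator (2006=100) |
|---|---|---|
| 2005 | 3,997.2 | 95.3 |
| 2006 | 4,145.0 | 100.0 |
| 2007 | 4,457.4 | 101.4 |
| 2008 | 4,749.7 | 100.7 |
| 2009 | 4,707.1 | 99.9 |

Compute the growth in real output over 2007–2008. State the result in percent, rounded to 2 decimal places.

7.30%

Real output 2007 = 4457.4/1.014 = 4395.86.
Real output 2008 = 4749.7/1.007 = 4716.68.
Change = 4716.68/4395.86 − 1 = 0.0730.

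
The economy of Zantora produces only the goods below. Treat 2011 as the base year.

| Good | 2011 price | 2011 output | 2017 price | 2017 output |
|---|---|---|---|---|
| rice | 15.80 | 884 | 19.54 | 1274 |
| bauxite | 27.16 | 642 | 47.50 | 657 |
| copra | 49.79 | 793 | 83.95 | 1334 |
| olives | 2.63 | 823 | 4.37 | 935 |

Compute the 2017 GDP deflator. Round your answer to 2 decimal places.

161.14

Nominal GDP 2017 = 19.54·1274 + 47.50·657 + 83.95·1334 + 4.37·935 = 172176.71.
Real GDP 2017 (at 2011 prices) = 15.80·1274 + 27.16·657 + 49.79·1334 + 2.63·935 = 106852.23.
Deflator = Nominal/Real × 100 = 172176.71/106852.23 × 100 = 161.135.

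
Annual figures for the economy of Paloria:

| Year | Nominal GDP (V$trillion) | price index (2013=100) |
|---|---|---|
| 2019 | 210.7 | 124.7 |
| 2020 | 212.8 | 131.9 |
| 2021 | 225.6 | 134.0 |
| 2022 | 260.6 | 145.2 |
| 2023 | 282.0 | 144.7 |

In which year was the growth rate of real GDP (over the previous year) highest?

2020: real = 212.8/1.319 = 161.33; growth vs 2019 (168.97) = -4.52%.
2021: real = 225.6/1.340 = 168.36; growth vs 2020 (161.33) = 4.36%.
2022: real = 260.6/1.452 = 179.48; growth vs 2021 (168.36) = 6.60%.
2023: real = 282.0/1.447 = 194.89; growth vs 2022 (179.48) = 8.59%.

2023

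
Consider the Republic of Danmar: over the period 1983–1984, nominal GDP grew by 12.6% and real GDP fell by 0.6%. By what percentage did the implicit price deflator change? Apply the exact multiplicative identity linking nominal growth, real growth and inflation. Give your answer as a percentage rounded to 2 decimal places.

(1 + g_nom) = (1 + g_real)(1 + π), so π = 1.1260 / 0.9940 − 1 = 0.13280.

13.28%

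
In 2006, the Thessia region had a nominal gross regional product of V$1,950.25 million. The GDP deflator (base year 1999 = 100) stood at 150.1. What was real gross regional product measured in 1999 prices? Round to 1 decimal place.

V$1,299.3 million

Real gross regional product = Nominal / (GDP deflator/100) = 1950.25 / 1.501 = 1299.30.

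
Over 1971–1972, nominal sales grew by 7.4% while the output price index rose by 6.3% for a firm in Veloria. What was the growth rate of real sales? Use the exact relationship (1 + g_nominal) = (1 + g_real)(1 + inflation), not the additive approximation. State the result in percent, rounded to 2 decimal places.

1.03%

(1 + g_nom) = (1 + g_real)(1 + π), so g_real = 1.0740 / 1.0630 − 1 = 0.01035.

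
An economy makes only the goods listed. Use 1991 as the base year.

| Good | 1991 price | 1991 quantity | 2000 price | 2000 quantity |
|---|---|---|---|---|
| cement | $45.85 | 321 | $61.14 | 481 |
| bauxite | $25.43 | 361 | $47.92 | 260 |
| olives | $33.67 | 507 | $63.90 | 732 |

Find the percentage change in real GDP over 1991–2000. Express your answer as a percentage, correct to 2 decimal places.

Real GDP 1991 = Nominal GDP 1991 = 45.85·321 + 25.43·361 + 33.67·507 = 40968.77.
Real GDP 2000 (at 1991 prices) = 45.85·481 + 25.43·260 + 33.67·732 = 53312.09.
Real growth = 53312.09/40968.77 − 1 = 0.3013.

30.13%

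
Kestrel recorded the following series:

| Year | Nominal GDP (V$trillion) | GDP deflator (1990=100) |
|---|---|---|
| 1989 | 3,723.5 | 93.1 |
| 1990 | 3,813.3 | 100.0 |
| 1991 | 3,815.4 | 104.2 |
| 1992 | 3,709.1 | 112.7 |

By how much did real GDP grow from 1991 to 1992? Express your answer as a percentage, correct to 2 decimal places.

-10.12%

Real GDP 1991 = 3815.4/1.042 = 3661.61.
Real GDP 1992 = 3709.1/1.127 = 3291.13.
Change = 3291.13/3661.61 − 1 = -0.1012.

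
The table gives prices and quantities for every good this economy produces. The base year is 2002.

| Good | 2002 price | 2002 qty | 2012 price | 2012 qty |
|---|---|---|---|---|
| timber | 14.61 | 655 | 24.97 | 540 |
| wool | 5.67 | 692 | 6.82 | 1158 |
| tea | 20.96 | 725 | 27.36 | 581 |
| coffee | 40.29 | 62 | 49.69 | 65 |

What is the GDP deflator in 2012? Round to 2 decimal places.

138.48

Nominal GDP 2012 = 24.97·540 + 6.82·1158 + 27.36·581 + 49.69·65 = 40507.37.
Real GDP 2012 (at 2002 prices) = 14.61·540 + 5.67·1158 + 20.96·581 + 40.29·65 = 29251.87.
Deflator = Nominal/Real × 100 = 40507.37/29251.87 × 100 = 138.478.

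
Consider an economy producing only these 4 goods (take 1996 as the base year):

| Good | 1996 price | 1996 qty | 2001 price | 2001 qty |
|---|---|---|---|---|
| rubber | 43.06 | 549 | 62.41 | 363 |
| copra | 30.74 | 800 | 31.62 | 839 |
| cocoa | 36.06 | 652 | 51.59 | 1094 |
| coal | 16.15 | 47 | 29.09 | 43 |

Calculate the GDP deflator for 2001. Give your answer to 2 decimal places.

Nominal GDP 2001 = 62.41·363 + 31.62·839 + 51.59·1094 + 29.09·43 = 106874.34.
Real GDP 2001 (at 1996 prices) = 43.06·363 + 30.74·839 + 36.06·1094 + 16.15·43 = 81565.73.
Deflator = Nominal/Real × 100 = 106874.34/81565.73 × 100 = 131.028.

131.03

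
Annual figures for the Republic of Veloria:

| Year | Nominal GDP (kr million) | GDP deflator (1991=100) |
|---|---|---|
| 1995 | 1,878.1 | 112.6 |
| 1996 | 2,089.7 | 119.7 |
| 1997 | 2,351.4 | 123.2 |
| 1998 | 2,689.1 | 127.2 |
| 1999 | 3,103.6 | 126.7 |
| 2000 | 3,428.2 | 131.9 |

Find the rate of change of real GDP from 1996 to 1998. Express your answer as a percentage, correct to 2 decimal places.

21.10%

Real GDP 1996 = 2089.7/1.197 = 1745.78.
Real GDP 1998 = 2689.1/1.272 = 2114.07.
Change = 2114.07/1745.78 − 1 = 0.2110.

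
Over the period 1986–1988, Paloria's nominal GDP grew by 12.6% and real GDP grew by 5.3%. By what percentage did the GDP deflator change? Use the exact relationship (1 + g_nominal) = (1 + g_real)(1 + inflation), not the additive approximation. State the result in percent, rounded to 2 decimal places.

(1 + g_nom) = (1 + g_real)(1 + π), so π = 1.1260 / 1.0530 − 1 = 0.06933.

6.93%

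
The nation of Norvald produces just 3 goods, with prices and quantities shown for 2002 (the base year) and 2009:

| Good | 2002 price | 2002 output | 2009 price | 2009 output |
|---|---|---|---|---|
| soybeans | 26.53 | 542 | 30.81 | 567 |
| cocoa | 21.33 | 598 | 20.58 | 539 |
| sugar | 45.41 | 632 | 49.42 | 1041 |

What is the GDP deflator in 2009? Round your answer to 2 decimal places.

108.40

Nominal GDP 2009 = 30.81·567 + 20.58·539 + 49.42·1041 = 80008.11.
Real GDP 2009 (at 2002 prices) = 26.53·567 + 21.33·539 + 45.41·1041 = 73811.19.
Deflator = Nominal/Real × 100 = 80008.11/73811.19 × 100 = 108.396.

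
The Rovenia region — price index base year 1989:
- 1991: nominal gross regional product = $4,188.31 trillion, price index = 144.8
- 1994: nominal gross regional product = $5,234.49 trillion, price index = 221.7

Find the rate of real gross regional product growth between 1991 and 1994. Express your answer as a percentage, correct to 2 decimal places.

-18.37%

Real gross regional product 1991 = 4188.31 / 1.448 = 2892.48.
Real gross regional product 1994 = 5234.49 / 2.217 = 2361.07.
Real growth = 2361.07 / 2892.48 − 1 = -0.1837.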